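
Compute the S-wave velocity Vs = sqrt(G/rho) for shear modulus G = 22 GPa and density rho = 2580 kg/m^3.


Convert G to Pa: G = 22e9 Pa
Compute G/rho = 22e9 / 2580 = 8527131.7829
Vs = sqrt(8527131.7829) = 2920.13 m/s

2920.13


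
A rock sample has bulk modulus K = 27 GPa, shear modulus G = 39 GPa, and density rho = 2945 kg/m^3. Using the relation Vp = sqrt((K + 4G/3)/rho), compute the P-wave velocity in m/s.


First compute the effective modulus:
K + 4G/3 = 27e9 + 4*39e9/3 = 79000000000.0 Pa
Then divide by density:
79000000000.0 / 2945 = 26825127.3345 Pa/(kg/m^3)
Take the square root:
Vp = sqrt(26825127.3345) = 5179.3 m/s

5179.3


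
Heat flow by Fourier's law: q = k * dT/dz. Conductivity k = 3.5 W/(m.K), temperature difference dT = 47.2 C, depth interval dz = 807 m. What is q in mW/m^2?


q = k * dT / dz * 1000
= 3.5 * 47.2 / 807 * 1000
= 0.204709 * 1000
= 204.7088 mW/m^2

204.7088


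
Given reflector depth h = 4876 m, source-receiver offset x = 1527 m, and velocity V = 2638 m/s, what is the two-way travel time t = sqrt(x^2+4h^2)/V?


x^2 + 4h^2 = 1527^2 + 4*4876^2 = 2331729 + 95101504 = 97433233
sqrt(97433233) = 9870.8274
t = 9870.8274 / 2638 = 3.7418 s

3.7418


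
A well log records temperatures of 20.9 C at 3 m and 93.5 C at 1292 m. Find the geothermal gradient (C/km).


dT = 93.5 - 20.9 = 72.6 C
dz = 1292 - 3 = 1289 m
gradient = dT/dz * 1000 = 72.6/1289 * 1000 = 56.3227 C/km

56.3227


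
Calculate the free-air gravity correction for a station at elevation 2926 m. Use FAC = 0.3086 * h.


FAC = 0.3086 * h
= 0.3086 * 2926
= 902.9636 mGal

902.9636


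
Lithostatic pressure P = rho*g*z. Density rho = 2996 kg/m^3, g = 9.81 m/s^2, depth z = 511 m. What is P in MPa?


P = rho * g * z / 1e6
= 2996 * 9.81 * 511 / 1e6
= 15018678.36 / 1e6
= 15.0187 MPa

15.0187


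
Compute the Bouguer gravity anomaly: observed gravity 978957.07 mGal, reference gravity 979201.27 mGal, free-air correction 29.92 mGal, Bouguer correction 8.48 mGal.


BA = g_obs - g_ref + FAC - BC
= 978957.07 - 979201.27 + 29.92 - 8.48
= -222.76 mGal

-222.76


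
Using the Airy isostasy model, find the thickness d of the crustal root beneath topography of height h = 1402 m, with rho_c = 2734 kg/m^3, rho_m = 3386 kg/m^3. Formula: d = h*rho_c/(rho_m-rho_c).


rho_m - rho_c = 3386 - 2734 = 652
d = 1402 * 2734 / 652
= 3833068 / 652
= 5878.94 m

5878.94


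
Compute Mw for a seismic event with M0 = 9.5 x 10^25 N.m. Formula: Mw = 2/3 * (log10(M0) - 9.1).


log10(M0) = log10(9.5 x 10^25) = 25.9777
Mw = 2/3 * (25.9777 - 9.1)
= 2/3 * 16.8777
= 11.25

11.25


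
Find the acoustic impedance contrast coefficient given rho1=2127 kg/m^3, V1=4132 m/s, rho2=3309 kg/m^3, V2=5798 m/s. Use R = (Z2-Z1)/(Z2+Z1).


Z1 = 2127 * 4132 = 8788764
Z2 = 3309 * 5798 = 19185582
R = (19185582 - 8788764) / (19185582 + 8788764) = 10396818 / 27974346 = 0.3717

0.3717


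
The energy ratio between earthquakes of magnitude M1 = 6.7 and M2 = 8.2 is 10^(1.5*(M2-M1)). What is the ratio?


M2 - M1 = 8.2 - 6.7 = 1.5
1.5 * 1.5 = 2.25
ratio = 10^2.25 = 177.83

177.83


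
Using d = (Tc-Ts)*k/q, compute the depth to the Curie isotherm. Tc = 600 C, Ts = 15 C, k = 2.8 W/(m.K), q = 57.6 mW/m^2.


T_Curie - T_surf = 600 - 15 = 585 C
Convert q to W/m^2: 57.6 mW/m^2 = 0.0576 W/m^2
d = 585 * 2.8 / 0.0576 = 28437.5 m

28437.5


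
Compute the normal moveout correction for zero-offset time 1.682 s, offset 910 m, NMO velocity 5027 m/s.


x/Vnmo = 910/5027 = 0.181022
(x/Vnmo)^2 = 0.032769
t0^2 = 2.829124
sqrt(2.829124 + 0.032769) = 1.691713
dt = 1.691713 - 1.682 = 0.009713

0.009713


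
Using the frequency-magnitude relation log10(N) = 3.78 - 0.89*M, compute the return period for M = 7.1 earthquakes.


log10(N) = 3.78 - 0.89*7.1 = -2.539
N = 10^-2.539 = 0.002891
T = 1/N = 1/0.002891 = 345.9394 years

345.9394


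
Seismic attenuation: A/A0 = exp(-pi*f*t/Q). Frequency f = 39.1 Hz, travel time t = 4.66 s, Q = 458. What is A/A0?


pi*f*t/Q = pi*39.1*4.66/458 = 1.249819
A/A0 = exp(-1.249819) = 0.286557

0.286557


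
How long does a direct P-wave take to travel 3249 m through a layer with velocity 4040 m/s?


t = x / V
= 3249 / 4040
= 0.8042 s

0.8042


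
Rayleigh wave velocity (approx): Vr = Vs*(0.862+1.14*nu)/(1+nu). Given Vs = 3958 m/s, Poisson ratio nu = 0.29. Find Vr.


Numerator factor = 0.862 + 1.14*0.29 = 1.1926
Denominator = 1 + 0.29 = 1.29
Vr = 3958 * 1.1926 / 1.29 = 3659.16 m/s

3659.16


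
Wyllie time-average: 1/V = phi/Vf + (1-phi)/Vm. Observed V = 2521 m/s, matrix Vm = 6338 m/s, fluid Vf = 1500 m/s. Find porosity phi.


1/V - 1/Vm = 1/2521 - 1/6338 = 0.00023889
1/Vf - 1/Vm = 1/1500 - 1/6338 = 0.00050889
phi = 0.00023889 / 0.00050889 = 0.4694

0.4694


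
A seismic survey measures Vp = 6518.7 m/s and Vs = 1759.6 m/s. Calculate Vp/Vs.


Vp/Vs = 6518.7 / 1759.6
= 3.7046

3.7046


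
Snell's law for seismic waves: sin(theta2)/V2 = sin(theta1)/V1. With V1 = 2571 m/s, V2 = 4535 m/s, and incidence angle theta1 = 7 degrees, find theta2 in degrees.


sin(theta1) = sin(7 deg) = 0.121869
sin(theta2) = V2/V1 * sin(theta1) = 4535/2571 * 0.121869 = 0.214966
theta2 = arcsin(0.214966) = 12.4135 degrees

12.4135


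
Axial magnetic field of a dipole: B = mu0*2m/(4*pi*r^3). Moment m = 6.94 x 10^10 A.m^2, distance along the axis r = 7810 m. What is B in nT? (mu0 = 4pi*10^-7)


m = 6.94 x 10^10 = 69400000000 A.m^2
2m = 138800000000 A.m^2
r^3 = 7810^3 = 476379541000
B = (4pi*10^-7) * 138800000000 / (4*pi * 476379541000) * 1e9
= 174421.224127 / 5986361865304.31 * 1e9
= 29.1364 nT

29.1364


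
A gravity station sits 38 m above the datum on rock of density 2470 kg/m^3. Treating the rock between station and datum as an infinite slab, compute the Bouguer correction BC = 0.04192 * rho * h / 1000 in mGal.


BC = 0.04192 * rho * h / 1000
= 0.04192 * 2470 * 38 / 1000
= 3.9346 mGal

3.9346


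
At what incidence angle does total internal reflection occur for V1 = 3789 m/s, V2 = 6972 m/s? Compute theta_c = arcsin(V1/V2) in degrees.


V1/V2 = 3789/6972 = 0.54346
theta_c = arcsin(0.54346) = 32.9195 degrees

32.9195


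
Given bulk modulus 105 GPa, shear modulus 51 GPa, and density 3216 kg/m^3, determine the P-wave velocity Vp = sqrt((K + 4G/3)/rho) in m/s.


First compute the effective modulus:
K + 4G/3 = 105e9 + 4*51e9/3 = 173000000000.0 Pa
Then divide by density:
173000000000.0 / 3216 = 53793532.3383 Pa/(kg/m^3)
Take the square root:
Vp = sqrt(53793532.3383) = 7334.41 m/s

7334.41


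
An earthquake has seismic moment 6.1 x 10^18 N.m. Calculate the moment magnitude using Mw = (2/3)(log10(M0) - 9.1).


log10(M0) = log10(6.1 x 10^18) = 18.7853
Mw = 2/3 * (18.7853 - 9.1)
= 2/3 * 9.6853
= 6.46

6.46


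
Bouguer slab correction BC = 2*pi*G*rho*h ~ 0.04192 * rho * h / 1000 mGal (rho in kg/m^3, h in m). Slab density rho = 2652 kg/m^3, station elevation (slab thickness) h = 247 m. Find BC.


BC = 0.04192 * rho * h / 1000
= 0.04192 * 2652 * 247 / 1000
= 27.4594 mGal

27.4594


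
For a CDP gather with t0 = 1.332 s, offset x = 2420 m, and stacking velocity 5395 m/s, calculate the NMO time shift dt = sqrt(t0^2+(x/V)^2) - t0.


x/Vnmo = 2420/5395 = 0.448563
(x/Vnmo)^2 = 0.201209
t0^2 = 1.774224
sqrt(1.774224 + 0.201209) = 1.405501
dt = 1.405501 - 1.332 = 0.073501

0.073501


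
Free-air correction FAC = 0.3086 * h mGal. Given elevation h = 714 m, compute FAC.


FAC = 0.3086 * h
= 0.3086 * 714
= 220.3404 mGal

220.3404


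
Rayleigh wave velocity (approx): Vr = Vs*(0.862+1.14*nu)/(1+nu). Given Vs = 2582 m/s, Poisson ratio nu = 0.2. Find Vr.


Numerator factor = 0.862 + 1.14*0.2 = 1.09
Denominator = 1 + 0.2 = 1.2
Vr = 2582 * 1.09 / 1.2 = 2345.32 m/s

2345.32


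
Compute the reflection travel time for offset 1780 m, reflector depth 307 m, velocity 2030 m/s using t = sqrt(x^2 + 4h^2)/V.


x^2 + 4h^2 = 1780^2 + 4*307^2 = 3168400 + 376996 = 3545396
sqrt(3545396) = 1882.9222
t = 1882.9222 / 2030 = 0.9275 s

0.9275


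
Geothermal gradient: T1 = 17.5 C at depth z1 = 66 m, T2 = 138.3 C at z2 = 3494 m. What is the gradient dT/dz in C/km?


dT = 138.3 - 17.5 = 120.8 C
dz = 3494 - 66 = 3428 m
gradient = dT/dz * 1000 = 120.8/3428 * 1000 = 35.2392 C/km

35.2392


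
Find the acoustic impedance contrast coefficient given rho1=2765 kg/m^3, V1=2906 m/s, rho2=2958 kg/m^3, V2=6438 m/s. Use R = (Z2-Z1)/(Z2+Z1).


Z1 = 2765 * 2906 = 8035090
Z2 = 2958 * 6438 = 19043604
R = (19043604 - 8035090) / (19043604 + 8035090) = 11008514 / 27078694 = 0.4065

0.4065


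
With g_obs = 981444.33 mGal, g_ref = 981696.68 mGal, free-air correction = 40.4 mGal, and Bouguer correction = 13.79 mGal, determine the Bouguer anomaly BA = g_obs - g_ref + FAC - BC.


BA = g_obs - g_ref + FAC - BC
= 981444.33 - 981696.68 + 40.4 - 13.79
= -225.74 mGal

-225.74


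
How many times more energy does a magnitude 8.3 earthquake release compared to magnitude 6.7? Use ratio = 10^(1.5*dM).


M2 - M1 = 8.3 - 6.7 = 1.6
1.5 * 1.6 = 2.4
ratio = 10^2.4 = 251.19

251.19


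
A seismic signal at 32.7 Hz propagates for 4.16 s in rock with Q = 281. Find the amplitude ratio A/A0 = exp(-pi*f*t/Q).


pi*f*t/Q = pi*32.7*4.16/281 = 1.520844
A/A0 = exp(-1.520844) = 0.218527

0.218527


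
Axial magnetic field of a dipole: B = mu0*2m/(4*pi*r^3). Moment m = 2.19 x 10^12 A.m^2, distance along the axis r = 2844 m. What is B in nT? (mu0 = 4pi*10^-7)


m = 2.19 x 10^12 = 2190000000000 A.m^2
2m = 4380000000000 A.m^2
r^3 = 2844^3 = 23003227584
B = (4pi*10^-7) * 4380000000000 / (4*pi * 23003227584) * 1e9
= 5504070.329089 / 289067083146.99 * 1e9
= 19040.8063 nT

19040.8063


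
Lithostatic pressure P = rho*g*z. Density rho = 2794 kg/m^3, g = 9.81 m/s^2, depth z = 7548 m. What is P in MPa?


P = rho * g * z / 1e6
= 2794 * 9.81 * 7548 / 1e6
= 206884188.72 / 1e6
= 206.8842 MPa

206.8842


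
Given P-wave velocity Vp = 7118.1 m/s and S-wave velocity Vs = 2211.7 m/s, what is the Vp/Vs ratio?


Vp/Vs = 7118.1 / 2211.7
= 3.2184

3.2184


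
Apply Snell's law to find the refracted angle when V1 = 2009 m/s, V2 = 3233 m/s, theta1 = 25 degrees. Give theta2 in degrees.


sin(theta1) = sin(25 deg) = 0.422618
sin(theta2) = V2/V1 * sin(theta1) = 3233/2009 * 0.422618 = 0.680102
theta2 = arcsin(0.680102) = 42.8516 degrees

42.8516


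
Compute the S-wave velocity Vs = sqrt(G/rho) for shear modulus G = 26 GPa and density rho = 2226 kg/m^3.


Convert G to Pa: G = 26e9 Pa
Compute G/rho = 26e9 / 2226 = 11680143.7556
Vs = sqrt(11680143.7556) = 3417.62 m/s

3417.62


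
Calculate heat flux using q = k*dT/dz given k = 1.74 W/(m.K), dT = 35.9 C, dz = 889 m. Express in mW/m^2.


q = k * dT / dz * 1000
= 1.74 * 35.9 / 889 * 1000
= 0.070265 * 1000
= 70.2655 mW/m^2

70.2655


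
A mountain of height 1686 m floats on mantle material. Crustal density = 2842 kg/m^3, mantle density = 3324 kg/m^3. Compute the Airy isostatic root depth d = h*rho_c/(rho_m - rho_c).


rho_m - rho_c = 3324 - 2842 = 482
d = 1686 * 2842 / 482
= 4791612 / 482
= 9941.1 m

9941.1


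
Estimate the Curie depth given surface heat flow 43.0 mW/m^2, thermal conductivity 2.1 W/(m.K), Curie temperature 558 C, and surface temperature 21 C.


T_Curie - T_surf = 558 - 21 = 537 C
Convert q to W/m^2: 43.0 mW/m^2 = 0.043 W/m^2
d = 537 * 2.1 / 0.043 = 26225.58 m

26225.58


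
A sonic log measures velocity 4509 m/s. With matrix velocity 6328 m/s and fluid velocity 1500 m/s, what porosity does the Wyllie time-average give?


1/V - 1/Vm = 1/4509 - 1/6328 = 6.375e-05
1/Vf - 1/Vm = 1/1500 - 1/6328 = 0.00050864
phi = 6.375e-05 / 0.00050864 = 0.1253

0.1253


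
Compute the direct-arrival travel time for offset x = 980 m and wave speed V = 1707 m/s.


t = x / V
= 980 / 1707
= 0.5741 s

0.5741


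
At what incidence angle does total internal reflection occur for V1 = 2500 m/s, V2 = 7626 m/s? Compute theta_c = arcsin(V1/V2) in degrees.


V1/V2 = 2500/7626 = 0.327826
theta_c = arcsin(0.327826) = 19.1369 degrees

19.1369


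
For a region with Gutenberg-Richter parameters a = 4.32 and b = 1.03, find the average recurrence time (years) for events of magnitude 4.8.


log10(N) = 4.32 - 1.03*4.8 = -0.624
N = 10^-0.624 = 0.237684
T = 1/N = 1/0.237684 = 4.2073 years

4.2073


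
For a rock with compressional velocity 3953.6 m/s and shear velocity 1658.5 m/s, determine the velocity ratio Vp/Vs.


Vp/Vs = 3953.6 / 1658.5
= 2.3838

2.3838


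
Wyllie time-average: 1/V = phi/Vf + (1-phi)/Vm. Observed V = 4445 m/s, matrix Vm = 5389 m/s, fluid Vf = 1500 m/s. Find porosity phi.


1/V - 1/Vm = 1/4445 - 1/5389 = 3.941e-05
1/Vf - 1/Vm = 1/1500 - 1/5389 = 0.0004811
phi = 3.941e-05 / 0.0004811 = 0.0819

0.0819


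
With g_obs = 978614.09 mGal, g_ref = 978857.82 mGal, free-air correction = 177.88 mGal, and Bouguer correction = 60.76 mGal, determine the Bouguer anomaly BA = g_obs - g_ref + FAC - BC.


BA = g_obs - g_ref + FAC - BC
= 978614.09 - 978857.82 + 177.88 - 60.76
= -126.61 mGal

-126.61


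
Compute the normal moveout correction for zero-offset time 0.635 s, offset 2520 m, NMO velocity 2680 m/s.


x/Vnmo = 2520/2680 = 0.940299
(x/Vnmo)^2 = 0.884161
t0^2 = 0.403225
sqrt(0.403225 + 0.884161) = 1.13463
dt = 1.13463 - 0.635 = 0.49963

0.49963


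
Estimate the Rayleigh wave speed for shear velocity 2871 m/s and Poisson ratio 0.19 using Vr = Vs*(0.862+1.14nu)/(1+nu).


Numerator factor = 0.862 + 1.14*0.19 = 1.0786
Denominator = 1 + 0.19 = 1.19
Vr = 2871 * 1.0786 / 1.19 = 2602.24 m/s

2602.24


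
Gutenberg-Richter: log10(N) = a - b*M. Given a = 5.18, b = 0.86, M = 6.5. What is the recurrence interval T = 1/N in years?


log10(N) = 5.18 - 0.86*6.5 = -0.41
N = 10^-0.41 = 0.389045
T = 1/N = 1/0.389045 = 2.5704 years

2.5704


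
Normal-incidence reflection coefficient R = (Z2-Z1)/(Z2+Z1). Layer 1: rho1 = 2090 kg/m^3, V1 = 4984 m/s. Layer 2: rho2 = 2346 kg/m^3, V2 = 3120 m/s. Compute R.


Z1 = 2090 * 4984 = 10416560
Z2 = 2346 * 3120 = 7319520
R = (7319520 - 10416560) / (7319520 + 10416560) = -3097040 / 17736080 = -0.1746

-0.1746


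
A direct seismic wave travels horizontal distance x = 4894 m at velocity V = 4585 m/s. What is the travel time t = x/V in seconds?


t = x / V
= 4894 / 4585
= 1.0674 s

1.0674


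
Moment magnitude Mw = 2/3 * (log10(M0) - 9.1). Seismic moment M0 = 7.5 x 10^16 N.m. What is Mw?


log10(M0) = log10(7.5 x 10^16) = 16.8751
Mw = 2/3 * (16.8751 - 9.1)
= 2/3 * 7.7751
= 5.18

5.18


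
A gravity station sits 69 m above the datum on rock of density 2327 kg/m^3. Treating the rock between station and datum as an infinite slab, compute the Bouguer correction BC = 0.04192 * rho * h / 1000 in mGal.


BC = 0.04192 * rho * h / 1000
= 0.04192 * 2327 * 69 / 1000
= 6.7308 mGal

6.7308


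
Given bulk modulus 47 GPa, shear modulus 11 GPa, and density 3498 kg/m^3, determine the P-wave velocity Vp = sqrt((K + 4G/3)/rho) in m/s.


First compute the effective modulus:
K + 4G/3 = 47e9 + 4*11e9/3 = 61666666666.67 Pa
Then divide by density:
61666666666.67 / 3498 = 17629121.4027 Pa/(kg/m^3)
Take the square root:
Vp = sqrt(17629121.4027) = 4198.7 m/s

4198.7


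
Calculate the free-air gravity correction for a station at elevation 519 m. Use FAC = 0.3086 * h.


FAC = 0.3086 * h
= 0.3086 * 519
= 160.1634 mGal

160.1634


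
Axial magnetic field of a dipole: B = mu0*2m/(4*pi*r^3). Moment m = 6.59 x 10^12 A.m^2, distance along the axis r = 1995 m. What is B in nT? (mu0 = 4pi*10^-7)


m = 6.59 x 10^12 = 6590000000000 A.m^2
2m = 13180000000000 A.m^2
r^3 = 1995^3 = 7940149875
B = (4pi*10^-7) * 13180000000000 / (4*pi * 7940149875) * 1e9
= 16562476.469725 / 99778866062.81 * 1e9
= 165991.829 nT

165991.829


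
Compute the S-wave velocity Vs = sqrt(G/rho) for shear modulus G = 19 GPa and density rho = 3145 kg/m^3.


Convert G to Pa: G = 19e9 Pa
Compute G/rho = 19e9 / 3145 = 6041335.4531
Vs = sqrt(6041335.4531) = 2457.91 m/s

2457.91


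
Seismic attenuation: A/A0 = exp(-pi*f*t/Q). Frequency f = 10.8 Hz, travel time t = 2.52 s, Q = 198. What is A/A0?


pi*f*t/Q = pi*10.8*2.52/198 = 0.431826
A/A0 = exp(-0.431826) = 0.649322

0.649322


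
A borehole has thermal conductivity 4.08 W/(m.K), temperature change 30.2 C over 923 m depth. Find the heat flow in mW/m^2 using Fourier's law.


q = k * dT / dz * 1000
= 4.08 * 30.2 / 923 * 1000
= 0.133495 * 1000
= 133.4951 mW/m^2

133.4951


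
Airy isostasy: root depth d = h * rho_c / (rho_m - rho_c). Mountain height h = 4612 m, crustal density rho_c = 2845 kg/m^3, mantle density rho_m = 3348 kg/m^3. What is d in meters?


rho_m - rho_c = 3348 - 2845 = 503
d = 4612 * 2845 / 503
= 13121140 / 503
= 26085.77 m

26085.77


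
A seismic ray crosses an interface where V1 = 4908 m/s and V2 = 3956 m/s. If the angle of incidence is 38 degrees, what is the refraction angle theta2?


sin(theta1) = sin(38 deg) = 0.615661
sin(theta2) = V2/V1 * sin(theta1) = 3956/4908 * 0.615661 = 0.496242
theta2 = arcsin(0.496242) = 29.7517 degrees

29.7517


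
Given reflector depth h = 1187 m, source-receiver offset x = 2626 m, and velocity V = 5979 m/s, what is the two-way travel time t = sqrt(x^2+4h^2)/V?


x^2 + 4h^2 = 2626^2 + 4*1187^2 = 6895876 + 5635876 = 12531752
sqrt(12531752) = 3540.0215
t = 3540.0215 / 5979 = 0.5921 s

0.5921


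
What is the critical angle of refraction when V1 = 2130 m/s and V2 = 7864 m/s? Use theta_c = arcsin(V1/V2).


V1/V2 = 2130/7864 = 0.270855
theta_c = arcsin(0.270855) = 15.7151 degrees

15.7151


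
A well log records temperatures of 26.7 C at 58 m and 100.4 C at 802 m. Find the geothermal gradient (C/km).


dT = 100.4 - 26.7 = 73.7 C
dz = 802 - 58 = 744 m
gradient = dT/dz * 1000 = 73.7/744 * 1000 = 99.0591 C/km

99.0591


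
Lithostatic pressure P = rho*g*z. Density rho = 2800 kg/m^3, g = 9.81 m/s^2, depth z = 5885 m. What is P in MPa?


P = rho * g * z / 1e6
= 2800 * 9.81 * 5885 / 1e6
= 161649180.0 / 1e6
= 161.6492 MPa

161.6492


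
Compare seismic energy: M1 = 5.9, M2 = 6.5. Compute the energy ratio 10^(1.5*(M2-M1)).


M2 - M1 = 6.5 - 5.9 = 0.6
1.5 * 0.6 = 0.9
ratio = 10^0.9 = 7.94

7.94


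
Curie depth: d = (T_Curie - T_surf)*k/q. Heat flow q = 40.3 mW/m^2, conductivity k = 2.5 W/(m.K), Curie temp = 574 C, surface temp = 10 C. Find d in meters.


T_Curie - T_surf = 574 - 10 = 564 C
Convert q to W/m^2: 40.3 mW/m^2 = 0.0403 W/m^2
d = 564 * 2.5 / 0.0403 = 34987.59 m

34987.59


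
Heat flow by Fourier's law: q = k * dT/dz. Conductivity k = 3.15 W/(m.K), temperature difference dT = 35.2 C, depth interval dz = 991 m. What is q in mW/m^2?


q = k * dT / dz * 1000
= 3.15 * 35.2 / 991 * 1000
= 0.111887 * 1000
= 111.887 mW/m^2

111.887


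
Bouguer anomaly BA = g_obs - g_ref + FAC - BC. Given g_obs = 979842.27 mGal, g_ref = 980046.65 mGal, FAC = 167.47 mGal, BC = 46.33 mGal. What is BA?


BA = g_obs - g_ref + FAC - BC
= 979842.27 - 980046.65 + 167.47 - 46.33
= -83.24 mGal

-83.24


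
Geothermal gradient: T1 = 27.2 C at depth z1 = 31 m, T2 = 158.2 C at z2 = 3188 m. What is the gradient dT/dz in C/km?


dT = 158.2 - 27.2 = 131.0 C
dz = 3188 - 31 = 3157 m
gradient = dT/dz * 1000 = 131.0/3157 * 1000 = 41.4951 C/km

41.4951


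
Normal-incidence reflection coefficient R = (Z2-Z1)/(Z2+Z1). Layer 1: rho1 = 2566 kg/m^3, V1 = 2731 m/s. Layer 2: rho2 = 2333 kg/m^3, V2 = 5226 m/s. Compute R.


Z1 = 2566 * 2731 = 7007746
Z2 = 2333 * 5226 = 12192258
R = (12192258 - 7007746) / (12192258 + 7007746) = 5184512 / 19200004 = 0.27

0.27


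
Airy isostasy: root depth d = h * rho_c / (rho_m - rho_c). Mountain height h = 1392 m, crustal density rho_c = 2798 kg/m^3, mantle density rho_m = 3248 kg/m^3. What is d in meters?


rho_m - rho_c = 3248 - 2798 = 450
d = 1392 * 2798 / 450
= 3894816 / 450
= 8655.15 m

8655.15


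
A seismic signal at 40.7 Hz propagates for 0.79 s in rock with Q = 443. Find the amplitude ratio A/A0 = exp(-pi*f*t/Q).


pi*f*t/Q = pi*40.7*0.79/443 = 0.228017
A/A0 = exp(-0.228017) = 0.796111

0.796111


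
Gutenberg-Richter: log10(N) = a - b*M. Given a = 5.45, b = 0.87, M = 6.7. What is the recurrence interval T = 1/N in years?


log10(N) = 5.45 - 0.87*6.7 = -0.379
N = 10^-0.379 = 0.41783
T = 1/N = 1/0.41783 = 2.3933 years

2.3933


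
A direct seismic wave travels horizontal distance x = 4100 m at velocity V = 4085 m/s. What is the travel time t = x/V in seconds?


t = x / V
= 4100 / 4085
= 1.0037 s

1.0037


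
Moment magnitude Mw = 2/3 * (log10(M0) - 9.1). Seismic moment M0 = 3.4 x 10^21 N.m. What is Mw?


log10(M0) = log10(3.4 x 10^21) = 21.5315
Mw = 2/3 * (21.5315 - 9.1)
= 2/3 * 12.4315
= 8.29

8.29


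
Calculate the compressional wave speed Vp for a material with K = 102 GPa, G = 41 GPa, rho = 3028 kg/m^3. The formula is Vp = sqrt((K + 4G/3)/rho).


First compute the effective modulus:
K + 4G/3 = 102e9 + 4*41e9/3 = 156666666666.67 Pa
Then divide by density:
156666666666.67 / 3028 = 51739321.8846 Pa/(kg/m^3)
Take the square root:
Vp = sqrt(51739321.8846) = 7193.01 m/s

7193.01


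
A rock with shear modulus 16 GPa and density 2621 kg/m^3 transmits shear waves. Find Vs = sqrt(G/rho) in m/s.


Convert G to Pa: G = 16e9 Pa
Compute G/rho = 16e9 / 2621 = 6104540.2518
Vs = sqrt(6104540.2518) = 2470.74 m/s

2470.74


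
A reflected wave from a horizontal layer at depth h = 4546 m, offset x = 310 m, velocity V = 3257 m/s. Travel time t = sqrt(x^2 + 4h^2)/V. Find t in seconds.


x^2 + 4h^2 = 310^2 + 4*4546^2 = 96100 + 82664464 = 82760564
sqrt(82760564) = 9097.2833
t = 9097.2833 / 3257 = 2.7931 s

2.7931


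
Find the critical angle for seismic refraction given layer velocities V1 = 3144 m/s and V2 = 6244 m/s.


V1/V2 = 3144/6244 = 0.503523
theta_c = arcsin(0.503523) = 30.2334 degrees

30.2334


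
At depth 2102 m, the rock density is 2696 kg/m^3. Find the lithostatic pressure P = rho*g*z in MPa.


P = rho * g * z / 1e6
= 2696 * 9.81 * 2102 / 1e6
= 55593191.52 / 1e6
= 55.5932 MPa

55.5932


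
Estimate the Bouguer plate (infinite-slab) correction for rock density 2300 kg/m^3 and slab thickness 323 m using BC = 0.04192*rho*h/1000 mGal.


BC = 0.04192 * rho * h / 1000
= 0.04192 * 2300 * 323 / 1000
= 31.1424 mGal

31.1424


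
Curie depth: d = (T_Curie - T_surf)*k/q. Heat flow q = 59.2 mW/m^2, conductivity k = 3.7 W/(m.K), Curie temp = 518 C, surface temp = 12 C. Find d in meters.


T_Curie - T_surf = 518 - 12 = 506 C
Convert q to W/m^2: 59.2 mW/m^2 = 0.0592 W/m^2
d = 506 * 3.7 / 0.0592 = 31625.0 m

31625.0


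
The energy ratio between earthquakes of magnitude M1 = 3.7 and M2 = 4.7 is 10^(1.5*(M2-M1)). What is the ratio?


M2 - M1 = 4.7 - 3.7 = 1.0
1.5 * 1.0 = 1.5
ratio = 10^1.5 = 31.62

31.62


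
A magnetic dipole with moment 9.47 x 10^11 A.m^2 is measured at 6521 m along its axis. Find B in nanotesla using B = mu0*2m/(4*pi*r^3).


m = 9.47 x 10^11 = 947000000000 A.m^2
2m = 1894000000000 A.m^2
r^3 = 6521^3 = 277295358761
B = (4pi*10^-7) * 1894000000000 / (4*pi * 277295358761) * 1e9
= 2380070.59436 / 3484596247832.41 * 1e9
= 683.0262 nT

683.0262


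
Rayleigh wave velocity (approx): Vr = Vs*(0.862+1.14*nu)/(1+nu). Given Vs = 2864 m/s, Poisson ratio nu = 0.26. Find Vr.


Numerator factor = 0.862 + 1.14*0.26 = 1.1584
Denominator = 1 + 0.26 = 1.26
Vr = 2864 * 1.1584 / 1.26 = 2633.06 m/s

2633.06


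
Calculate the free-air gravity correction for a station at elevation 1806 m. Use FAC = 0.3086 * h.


FAC = 0.3086 * h
= 0.3086 * 1806
= 557.3316 mGal

557.3316


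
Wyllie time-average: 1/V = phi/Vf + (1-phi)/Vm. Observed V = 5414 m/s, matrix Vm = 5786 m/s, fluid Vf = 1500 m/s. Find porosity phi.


1/V - 1/Vm = 1/5414 - 1/5786 = 1.188e-05
1/Vf - 1/Vm = 1/1500 - 1/5786 = 0.00049384
phi = 1.188e-05 / 0.00049384 = 0.024

0.024


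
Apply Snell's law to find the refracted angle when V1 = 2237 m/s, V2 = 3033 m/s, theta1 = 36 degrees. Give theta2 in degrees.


sin(theta1) = sin(36 deg) = 0.587785
sin(theta2) = V2/V1 * sin(theta1) = 3033/2237 * 0.587785 = 0.796939
theta2 = arcsin(0.796939) = 52.8388 degrees

52.8388


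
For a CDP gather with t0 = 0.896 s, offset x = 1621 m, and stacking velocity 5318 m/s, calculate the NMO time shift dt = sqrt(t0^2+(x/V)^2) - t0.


x/Vnmo = 1621/5318 = 0.304814
(x/Vnmo)^2 = 0.092911
t0^2 = 0.802816
sqrt(0.802816 + 0.092911) = 0.946429
dt = 0.946429 - 0.896 = 0.050429

0.050429


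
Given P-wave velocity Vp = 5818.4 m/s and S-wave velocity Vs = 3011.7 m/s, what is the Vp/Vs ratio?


Vp/Vs = 5818.4 / 3011.7
= 1.9319

1.9319


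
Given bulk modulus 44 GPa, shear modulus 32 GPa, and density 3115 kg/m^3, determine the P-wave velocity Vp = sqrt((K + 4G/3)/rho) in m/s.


First compute the effective modulus:
K + 4G/3 = 44e9 + 4*32e9/3 = 86666666666.67 Pa
Then divide by density:
86666666666.67 / 3115 = 27822364.901 Pa/(kg/m^3)
Take the square root:
Vp = sqrt(27822364.901) = 5274.69 m/s

5274.69


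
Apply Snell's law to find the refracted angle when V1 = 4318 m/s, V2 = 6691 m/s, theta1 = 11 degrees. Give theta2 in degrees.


sin(theta1) = sin(11 deg) = 0.190809
sin(theta2) = V2/V1 * sin(theta1) = 6691/4318 * 0.190809 = 0.29567
theta2 = arcsin(0.29567) = 17.1977 degrees

17.1977


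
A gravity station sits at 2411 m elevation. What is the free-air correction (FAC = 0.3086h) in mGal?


FAC = 0.3086 * h
= 0.3086 * 2411
= 744.0346 mGal

744.0346


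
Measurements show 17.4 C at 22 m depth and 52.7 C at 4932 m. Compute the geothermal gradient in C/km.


dT = 52.7 - 17.4 = 35.3 C
dz = 4932 - 22 = 4910 m
gradient = dT/dz * 1000 = 35.3/4910 * 1000 = 7.1894 C/km

7.1894


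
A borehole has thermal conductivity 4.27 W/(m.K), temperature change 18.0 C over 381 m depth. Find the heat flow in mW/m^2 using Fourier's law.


q = k * dT / dz * 1000
= 4.27 * 18.0 / 381 * 1000
= 0.201732 * 1000
= 201.7323 mW/m^2

201.7323


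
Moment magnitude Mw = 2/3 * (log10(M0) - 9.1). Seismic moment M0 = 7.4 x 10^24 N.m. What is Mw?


log10(M0) = log10(7.4 x 10^24) = 24.8692
Mw = 2/3 * (24.8692 - 9.1)
= 2/3 * 15.7692
= 10.51

10.51


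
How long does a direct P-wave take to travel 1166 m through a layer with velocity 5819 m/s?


t = x / V
= 1166 / 5819
= 0.2004 s

0.2004


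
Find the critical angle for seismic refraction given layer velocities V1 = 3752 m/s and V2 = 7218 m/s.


V1/V2 = 3752/7218 = 0.519812
theta_c = arcsin(0.519812) = 31.3196 degrees

31.3196


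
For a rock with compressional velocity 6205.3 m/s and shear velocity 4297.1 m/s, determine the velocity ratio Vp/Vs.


Vp/Vs = 6205.3 / 4297.1
= 1.4441

1.4441


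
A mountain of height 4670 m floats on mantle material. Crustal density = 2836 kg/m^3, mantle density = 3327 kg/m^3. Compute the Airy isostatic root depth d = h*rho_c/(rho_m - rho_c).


rho_m - rho_c = 3327 - 2836 = 491
d = 4670 * 2836 / 491
= 13244120 / 491
= 26973.77 m

26973.77


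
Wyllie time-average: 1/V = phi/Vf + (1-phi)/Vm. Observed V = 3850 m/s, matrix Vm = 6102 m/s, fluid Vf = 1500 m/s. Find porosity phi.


1/V - 1/Vm = 1/3850 - 1/6102 = 9.586e-05
1/Vf - 1/Vm = 1/1500 - 1/6102 = 0.00050279
phi = 9.586e-05 / 0.00050279 = 0.1907

0.1907


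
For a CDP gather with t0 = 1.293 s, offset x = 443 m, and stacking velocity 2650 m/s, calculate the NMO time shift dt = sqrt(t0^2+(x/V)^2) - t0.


x/Vnmo = 443/2650 = 0.16717
(x/Vnmo)^2 = 0.027946
t0^2 = 1.671849
sqrt(1.671849 + 0.027946) = 1.303762
dt = 1.303762 - 1.293 = 0.010762

0.010762


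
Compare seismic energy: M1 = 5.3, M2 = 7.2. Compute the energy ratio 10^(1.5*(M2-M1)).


M2 - M1 = 7.2 - 5.3 = 1.9
1.5 * 1.9 = 2.85
ratio = 10^2.85 = 707.95

707.95


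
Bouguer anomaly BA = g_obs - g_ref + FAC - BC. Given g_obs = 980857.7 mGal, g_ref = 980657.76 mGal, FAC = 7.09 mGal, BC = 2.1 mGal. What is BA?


BA = g_obs - g_ref + FAC - BC
= 980857.7 - 980657.76 + 7.09 - 2.1
= 204.93 mGal

204.93


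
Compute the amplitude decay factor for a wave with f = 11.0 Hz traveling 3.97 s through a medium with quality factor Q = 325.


pi*f*t/Q = pi*11.0*3.97/325 = 0.422133
A/A0 = exp(-0.422133) = 0.655647

0.655647


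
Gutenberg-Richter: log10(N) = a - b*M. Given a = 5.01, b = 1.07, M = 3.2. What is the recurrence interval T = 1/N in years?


log10(N) = 5.01 - 1.07*3.2 = 1.586
N = 10^1.586 = 38.547836
T = 1/N = 1/38.547836 = 0.0259 years

0.0259


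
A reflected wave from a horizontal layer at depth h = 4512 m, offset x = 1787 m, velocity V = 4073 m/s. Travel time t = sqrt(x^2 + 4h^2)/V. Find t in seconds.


x^2 + 4h^2 = 1787^2 + 4*4512^2 = 3193369 + 81432576 = 84625945
sqrt(84625945) = 9199.2361
t = 9199.2361 / 4073 = 2.2586 s

2.2586


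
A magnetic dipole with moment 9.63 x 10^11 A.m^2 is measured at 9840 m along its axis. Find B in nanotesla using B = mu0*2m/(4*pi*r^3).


m = 9.63 x 10^11 = 963000000000 A.m^2
2m = 1926000000000 A.m^2
r^3 = 9840^3 = 952763904000
B = (4pi*10^-7) * 1926000000000 / (4*pi * 952763904000) * 1e9
= 2420282.980326 / 11972784325647.72 * 1e9
= 202.1487 nT

202.1487


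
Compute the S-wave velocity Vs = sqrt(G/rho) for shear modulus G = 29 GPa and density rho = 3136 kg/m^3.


Convert G to Pa: G = 29e9 Pa
Compute G/rho = 29e9 / 3136 = 9247448.9796
Vs = sqrt(9247448.9796) = 3040.96 m/s

3040.96


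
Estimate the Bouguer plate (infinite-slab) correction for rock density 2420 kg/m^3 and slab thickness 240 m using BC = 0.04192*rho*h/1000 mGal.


BC = 0.04192 * rho * h / 1000
= 0.04192 * 2420 * 240 / 1000
= 24.3471 mGal

24.3471


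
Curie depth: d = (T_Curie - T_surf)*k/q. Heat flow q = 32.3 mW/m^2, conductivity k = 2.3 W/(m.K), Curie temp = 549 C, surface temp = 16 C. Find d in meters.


T_Curie - T_surf = 549 - 16 = 533 C
Convert q to W/m^2: 32.3 mW/m^2 = 0.0323 W/m^2
d = 533 * 2.3 / 0.0323 = 37953.56 m

37953.56


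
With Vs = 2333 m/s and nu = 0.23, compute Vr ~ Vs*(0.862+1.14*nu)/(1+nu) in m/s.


Numerator factor = 0.862 + 1.14*0.23 = 1.1242
Denominator = 1 + 0.23 = 1.23
Vr = 2333 * 1.1242 / 1.23 = 2132.32 m/s

2132.32


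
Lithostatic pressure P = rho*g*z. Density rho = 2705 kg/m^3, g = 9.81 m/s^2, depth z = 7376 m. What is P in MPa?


P = rho * g * z / 1e6
= 2705 * 9.81 * 7376 / 1e6
= 195729904.8 / 1e6
= 195.7299 MPa

195.7299


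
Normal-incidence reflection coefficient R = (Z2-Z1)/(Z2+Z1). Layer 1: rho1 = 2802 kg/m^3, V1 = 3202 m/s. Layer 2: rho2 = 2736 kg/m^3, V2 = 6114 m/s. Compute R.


Z1 = 2802 * 3202 = 8972004
Z2 = 2736 * 6114 = 16727904
R = (16727904 - 8972004) / (16727904 + 8972004) = 7755900 / 25699908 = 0.3018

0.3018


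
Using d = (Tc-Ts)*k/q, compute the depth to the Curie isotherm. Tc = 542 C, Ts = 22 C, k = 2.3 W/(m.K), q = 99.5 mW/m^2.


T_Curie - T_surf = 542 - 22 = 520 C
Convert q to W/m^2: 99.5 mW/m^2 = 0.0995 W/m^2
d = 520 * 2.3 / 0.0995 = 12020.1 m

12020.1


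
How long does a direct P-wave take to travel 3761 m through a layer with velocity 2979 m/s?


t = x / V
= 3761 / 2979
= 1.2625 s

1.2625


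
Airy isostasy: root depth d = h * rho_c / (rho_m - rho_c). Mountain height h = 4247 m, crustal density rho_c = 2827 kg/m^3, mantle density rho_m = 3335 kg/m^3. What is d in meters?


rho_m - rho_c = 3335 - 2827 = 508
d = 4247 * 2827 / 508
= 12006269 / 508
= 23634.39 m

23634.39


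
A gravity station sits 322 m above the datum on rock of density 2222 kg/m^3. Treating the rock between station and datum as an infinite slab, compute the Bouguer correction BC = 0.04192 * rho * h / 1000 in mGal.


BC = 0.04192 * rho * h / 1000
= 0.04192 * 2222 * 322 / 1000
= 29.9931 mGal

29.9931


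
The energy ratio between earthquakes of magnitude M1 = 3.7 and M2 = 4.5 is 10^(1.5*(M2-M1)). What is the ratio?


M2 - M1 = 4.5 - 3.7 = 0.8
1.5 * 0.8 = 1.2
ratio = 10^1.2 = 15.85

15.85


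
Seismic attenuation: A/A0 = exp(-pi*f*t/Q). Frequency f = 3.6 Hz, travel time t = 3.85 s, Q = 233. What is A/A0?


pi*f*t/Q = pi*3.6*3.85/233 = 0.186878
A/A0 = exp(-0.186878) = 0.829545

0.829545


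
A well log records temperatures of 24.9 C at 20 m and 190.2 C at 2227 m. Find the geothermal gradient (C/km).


dT = 190.2 - 24.9 = 165.3 C
dz = 2227 - 20 = 2207 m
gradient = dT/dz * 1000 = 165.3/2207 * 1000 = 74.8981 C/km

74.8981


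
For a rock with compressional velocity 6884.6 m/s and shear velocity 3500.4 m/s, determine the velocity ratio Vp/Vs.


Vp/Vs = 6884.6 / 3500.4
= 1.9668

1.9668


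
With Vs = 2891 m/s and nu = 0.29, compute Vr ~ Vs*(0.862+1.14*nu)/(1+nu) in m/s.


Numerator factor = 0.862 + 1.14*0.29 = 1.1926
Denominator = 1 + 0.29 = 1.29
Vr = 2891 * 1.1926 / 1.29 = 2672.72 m/s

2672.72


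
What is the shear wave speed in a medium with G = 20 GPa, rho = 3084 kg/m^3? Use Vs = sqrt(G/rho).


Convert G to Pa: G = 20e9 Pa
Compute G/rho = 20e9 / 3084 = 6485084.3061
Vs = sqrt(6485084.3061) = 2546.58 m/s

2546.58


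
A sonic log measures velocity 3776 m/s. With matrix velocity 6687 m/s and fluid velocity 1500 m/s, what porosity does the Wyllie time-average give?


1/V - 1/Vm = 1/3776 - 1/6687 = 0.00011529
1/Vf - 1/Vm = 1/1500 - 1/6687 = 0.00051712
phi = 0.00011529 / 0.00051712 = 0.2229

0.2229


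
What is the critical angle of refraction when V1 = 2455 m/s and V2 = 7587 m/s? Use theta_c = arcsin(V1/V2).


V1/V2 = 2455/7587 = 0.32358
theta_c = arcsin(0.32358) = 18.8796 degrees

18.8796


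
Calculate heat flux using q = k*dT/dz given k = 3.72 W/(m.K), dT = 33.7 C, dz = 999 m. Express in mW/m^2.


q = k * dT / dz * 1000
= 3.72 * 33.7 / 999 * 1000
= 0.125489 * 1000
= 125.4895 mW/m^2

125.4895


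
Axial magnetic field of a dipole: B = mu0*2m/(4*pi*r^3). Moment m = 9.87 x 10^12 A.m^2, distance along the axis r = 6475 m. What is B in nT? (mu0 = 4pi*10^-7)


m = 9.87 x 10^12 = 9870000000000 A.m^2
2m = 19740000000000 A.m^2
r^3 = 6475^3 = 271468421875
B = (4pi*10^-7) * 19740000000000 / (4*pi * 271468421875) * 1e9
= 24806015.592745 / 3411372799376.46 * 1e9
= 7271.564 nT

7271.564


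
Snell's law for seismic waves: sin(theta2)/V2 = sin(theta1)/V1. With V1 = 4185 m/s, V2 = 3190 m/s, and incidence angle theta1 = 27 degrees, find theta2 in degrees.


sin(theta1) = sin(27 deg) = 0.45399
sin(theta2) = V2/V1 * sin(theta1) = 3190/4185 * 0.45399 = 0.346052
theta2 = arcsin(0.346052) = 20.2461 degrees

20.2461


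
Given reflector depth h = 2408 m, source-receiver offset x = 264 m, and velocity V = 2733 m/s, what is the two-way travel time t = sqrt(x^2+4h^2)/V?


x^2 + 4h^2 = 264^2 + 4*2408^2 = 69696 + 23193856 = 23263552
sqrt(23263552) = 4823.2305
t = 4823.2305 / 2733 = 1.7648 s

1.7648


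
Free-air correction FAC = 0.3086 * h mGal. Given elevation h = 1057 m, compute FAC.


FAC = 0.3086 * h
= 0.3086 * 1057
= 326.1902 mGal

326.1902


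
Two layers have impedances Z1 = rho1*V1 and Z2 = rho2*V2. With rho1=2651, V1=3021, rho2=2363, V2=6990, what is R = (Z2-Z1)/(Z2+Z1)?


Z1 = 2651 * 3021 = 8008671
Z2 = 2363 * 6990 = 16517370
R = (16517370 - 8008671) / (16517370 + 8008671) = 8508699 / 24526041 = 0.3469

0.3469


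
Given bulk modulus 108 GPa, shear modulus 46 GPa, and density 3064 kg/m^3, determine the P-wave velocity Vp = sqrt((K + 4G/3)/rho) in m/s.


First compute the effective modulus:
K + 4G/3 = 108e9 + 4*46e9/3 = 169333333333.33 Pa
Then divide by density:
169333333333.33 / 3064 = 55265448.2158 Pa/(kg/m^3)
Take the square root:
Vp = sqrt(55265448.2158) = 7434.07 m/s

7434.07


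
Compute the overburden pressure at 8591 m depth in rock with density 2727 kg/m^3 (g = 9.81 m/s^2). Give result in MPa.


P = rho * g * z / 1e6
= 2727 * 9.81 * 8591 / 1e6
= 229825315.17 / 1e6
= 229.8253 MPa

229.8253


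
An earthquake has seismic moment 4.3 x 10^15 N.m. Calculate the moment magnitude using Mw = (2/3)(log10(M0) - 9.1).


log10(M0) = log10(4.3 x 10^15) = 15.6335
Mw = 2/3 * (15.6335 - 9.1)
= 2/3 * 6.5335
= 4.36

4.36


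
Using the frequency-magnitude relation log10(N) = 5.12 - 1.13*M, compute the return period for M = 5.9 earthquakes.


log10(N) = 5.12 - 1.13*5.9 = -1.547
N = 10^-1.547 = 0.028379
T = 1/N = 1/0.028379 = 35.2371 years

35.2371


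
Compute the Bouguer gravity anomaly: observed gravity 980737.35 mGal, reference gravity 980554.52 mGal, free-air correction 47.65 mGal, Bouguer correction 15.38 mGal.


BA = g_obs - g_ref + FAC - BC
= 980737.35 - 980554.52 + 47.65 - 15.38
= 215.1 mGal

215.1


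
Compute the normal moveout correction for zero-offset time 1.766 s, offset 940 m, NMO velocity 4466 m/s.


x/Vnmo = 940/4466 = 0.210479
(x/Vnmo)^2 = 0.044301
t0^2 = 3.118756
sqrt(3.118756 + 0.044301) = 1.778499
dt = 1.778499 - 1.766 = 0.012499

0.012499


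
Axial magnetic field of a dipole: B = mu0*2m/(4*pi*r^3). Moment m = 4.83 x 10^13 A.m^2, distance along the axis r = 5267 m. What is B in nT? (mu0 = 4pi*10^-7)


m = 4.83 x 10^13 = 48300000000000 A.m^2
2m = 96600000000000 A.m^2
r^3 = 5267^3 = 146113369163
B = (4pi*10^-7) * 96600000000000 / (4*pi * 146113369163) * 1e9
= 121391140.13471 / 1836114748614.94 * 1e9
= 66113.0467 nT

66113.0467


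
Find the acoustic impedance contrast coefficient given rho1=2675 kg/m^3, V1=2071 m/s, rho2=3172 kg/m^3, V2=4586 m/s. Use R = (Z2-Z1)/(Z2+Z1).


Z1 = 2675 * 2071 = 5539925
Z2 = 3172 * 4586 = 14546792
R = (14546792 - 5539925) / (14546792 + 5539925) = 9006867 / 20086717 = 0.4484

0.4484


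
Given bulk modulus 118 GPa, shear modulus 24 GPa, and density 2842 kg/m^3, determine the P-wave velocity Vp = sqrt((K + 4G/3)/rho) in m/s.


First compute the effective modulus:
K + 4G/3 = 118e9 + 4*24e9/3 = 150000000000.0 Pa
Then divide by density:
150000000000.0 / 2842 = 52779732.5827 Pa/(kg/m^3)
Take the square root:
Vp = sqrt(52779732.5827) = 7264.97 m/s

7264.97


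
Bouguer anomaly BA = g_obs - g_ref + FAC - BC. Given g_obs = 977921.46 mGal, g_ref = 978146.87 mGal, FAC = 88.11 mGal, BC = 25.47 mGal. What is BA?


BA = g_obs - g_ref + FAC - BC
= 977921.46 - 978146.87 + 88.11 - 25.47
= -162.77 mGal

-162.77


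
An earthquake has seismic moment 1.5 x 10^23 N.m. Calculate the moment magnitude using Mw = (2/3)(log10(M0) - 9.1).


log10(M0) = log10(1.5 x 10^23) = 23.1761
Mw = 2/3 * (23.1761 - 9.1)
= 2/3 * 14.0761
= 9.38

9.38


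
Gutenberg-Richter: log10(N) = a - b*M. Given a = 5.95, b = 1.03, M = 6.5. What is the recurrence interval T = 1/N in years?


log10(N) = 5.95 - 1.03*6.5 = -0.745
N = 10^-0.745 = 0.179887
T = 1/N = 1/0.179887 = 5.559 years

5.559


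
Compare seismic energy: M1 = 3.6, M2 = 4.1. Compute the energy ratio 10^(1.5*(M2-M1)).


M2 - M1 = 4.1 - 3.6 = 0.5
1.5 * 0.5 = 0.75
ratio = 10^0.75 = 5.62

5.62


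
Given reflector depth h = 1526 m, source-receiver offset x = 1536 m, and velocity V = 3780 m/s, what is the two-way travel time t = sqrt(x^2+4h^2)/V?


x^2 + 4h^2 = 1536^2 + 4*1526^2 = 2359296 + 9314704 = 11674000
sqrt(11674000) = 3416.7236
t = 3416.7236 / 3780 = 0.9039 s

0.9039


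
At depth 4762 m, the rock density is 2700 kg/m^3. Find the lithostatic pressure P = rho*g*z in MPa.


P = rho * g * z / 1e6
= 2700 * 9.81 * 4762 / 1e6
= 126131094.0 / 1e6
= 126.1311 MPa

126.1311


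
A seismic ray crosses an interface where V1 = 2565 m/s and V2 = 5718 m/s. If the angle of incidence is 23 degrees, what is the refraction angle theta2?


sin(theta1) = sin(23 deg) = 0.390731
sin(theta2) = V2/V1 * sin(theta1) = 5718/2565 * 0.390731 = 0.871033
theta2 = arcsin(0.871033) = 60.5789 degrees

60.5789


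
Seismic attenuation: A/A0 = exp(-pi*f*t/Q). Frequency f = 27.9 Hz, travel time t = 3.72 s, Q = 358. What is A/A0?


pi*f*t/Q = pi*27.9*3.72/358 = 0.910781
A/A0 = exp(-0.910781) = 0.40221

0.40221


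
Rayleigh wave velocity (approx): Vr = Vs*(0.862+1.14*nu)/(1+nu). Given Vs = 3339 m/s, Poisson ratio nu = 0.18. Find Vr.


Numerator factor = 0.862 + 1.14*0.18 = 1.0672
Denominator = 1 + 0.18 = 1.18
Vr = 3339 * 1.0672 / 1.18 = 3019.81 m/s

3019.81
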